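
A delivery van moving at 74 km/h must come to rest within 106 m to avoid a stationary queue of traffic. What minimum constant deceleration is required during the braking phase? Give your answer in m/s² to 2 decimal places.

74 km/h ÷ 3.6 = 20.5556 m/s.
v² = 2a·d ⇒ a = v²/(2d) = 20.5556² / (2 × 106.000) = 422.533 / 212.000 = 1.9931 m/s².

Required deceleration ≈ 1.99 m/s²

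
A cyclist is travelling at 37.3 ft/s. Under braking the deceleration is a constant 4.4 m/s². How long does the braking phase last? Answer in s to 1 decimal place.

Braking time ≈ 2.6 s

37.3 ft/s × 0.3048 = 11.3690 m/s.
Braking time = v/a = 11.3690 / 4.400 = 2.584 s.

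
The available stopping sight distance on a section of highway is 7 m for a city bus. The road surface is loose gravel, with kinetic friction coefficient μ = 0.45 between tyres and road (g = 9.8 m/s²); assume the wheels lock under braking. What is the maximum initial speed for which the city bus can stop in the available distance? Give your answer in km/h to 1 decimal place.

a = μg = 0.45 × 9.8 = 4.410 m/s².
v²/(2a) = d ⇒ v = √(2 × 4.410 × 7) = √61.74 = 7.8575 m/s.
7.8575 m/s × 3.6 = 28.287 km/h.

Maximum speed ≈ 28.3 km/h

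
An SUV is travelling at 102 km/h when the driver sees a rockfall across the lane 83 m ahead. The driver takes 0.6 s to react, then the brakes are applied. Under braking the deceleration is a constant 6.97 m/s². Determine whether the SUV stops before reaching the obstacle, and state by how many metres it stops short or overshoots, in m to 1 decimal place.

Yes — it stops 8.4 m short of the obstacle

102 km/h ÷ 3.6 = 28.3333 m/s.
Reaction distance = 28.3333 × 0.6 = 17.000 m.
Braking distance = v²/(2a) = 802.776 / 13.940 = 57.588 m.
Total stopping distance = 17.000 + 57.588 = 74.588 m, vs 83 m available — it stops with 83 − 74.588 = 8.412 m to spare.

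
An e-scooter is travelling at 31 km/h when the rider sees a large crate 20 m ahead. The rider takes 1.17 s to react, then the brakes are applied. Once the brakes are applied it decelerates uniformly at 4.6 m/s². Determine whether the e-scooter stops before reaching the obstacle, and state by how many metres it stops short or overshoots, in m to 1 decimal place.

31 km/h ÷ 3.6 = 8.6111 m/s.
Reaction distance = 8.6111 × 1.17 = 10.075 m.
Braking distance = v²/(2a) = 74.151 / 9.200 = 8.060 m.
Total stopping distance = 10.075 + 8.060 = 18.135 m, vs 20 m available — it stops with 20 − 18.135 = 1.865 m to spare.

Yes — it stops 1.9 m short of the obstacle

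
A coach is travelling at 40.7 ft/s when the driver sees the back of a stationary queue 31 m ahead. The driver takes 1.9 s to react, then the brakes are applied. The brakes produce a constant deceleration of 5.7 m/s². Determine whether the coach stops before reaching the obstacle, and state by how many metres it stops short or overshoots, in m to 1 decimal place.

No — it overshoots by 6.1 m

40.7 ft/s × 0.3048 = 12.4054 m/s.
Reaction distance = 12.4054 × 1.9 = 23.570 m.
Braking distance = v²/(2a) = 153.894 / 11.400 = 13.499 m.
Total stopping distance = 23.570 + 13.499 = 37.069 m, vs 31 m available — it cannot stop in time and overshoots by 37.069 − 31 = 6.069 m.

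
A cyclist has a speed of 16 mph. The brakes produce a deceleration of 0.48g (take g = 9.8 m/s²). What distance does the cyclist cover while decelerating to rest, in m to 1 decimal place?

Braking distance ≈ 5.4 m

16 mph × 0.44704 = 7.1526 m/s.
a = 0.48 × 9.8 = 4.704 m/s².
Braking distance = v²/(2a) = 7.1526² / (2 × 4.704) = 51.160 / 9.408 = 5.438 m.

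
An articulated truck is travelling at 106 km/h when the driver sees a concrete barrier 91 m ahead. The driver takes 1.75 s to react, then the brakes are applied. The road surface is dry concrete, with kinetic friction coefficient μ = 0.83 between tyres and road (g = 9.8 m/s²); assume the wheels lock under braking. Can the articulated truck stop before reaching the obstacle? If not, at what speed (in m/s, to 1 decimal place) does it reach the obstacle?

106 km/h ÷ 3.6 = 29.4444 m/s.
a = μg = 0.83 × 9.8 = 8.134 m/s².
Reaction distance = 29.4444 × 1.75 = 51.528 m.
Braking distance needed to stop: v²/(2a) = 866.973 / 16.268 = 53.293 m, so total needed = 51.528 + 53.293 = 104.821 m > 91 m — it cannot stop.
Distance remaining when braking begins: 91 − 51.528 = 39.472 m.
v² = v₀² − 2a·d = 866.973 − 2 × 8.134 × 39.472 = 224.843 m²/s².
v = √224.843 = 14.995 m/s.

No — it strikes the obstacle at 15.0 m/s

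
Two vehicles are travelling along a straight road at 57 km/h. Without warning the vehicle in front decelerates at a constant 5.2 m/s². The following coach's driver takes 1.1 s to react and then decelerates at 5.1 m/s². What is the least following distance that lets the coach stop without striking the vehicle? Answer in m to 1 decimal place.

Minimum gap ≈ 17.9 m

57 km/h ÷ 3.6 = 15.8333 m/s.
Leader travels v²/(2a_L) = 250.693 / 10.400 = 24.105 m before stopping.
Follower covers v·t_r = 15.8333 × 1.1 = 17.417 m while reacting, then v²/(2a_F) = 250.693 / 10.200 = 24.578 m while braking, for a total of 17.417 + 24.578 = 41.995 m.
Since a_F ≤ a_L and the follower starts braking later, the follower is never slower than the leader, so the closest approach is when both have stopped.
Minimum gap = 41.995 − 24.105 = 17.890 m.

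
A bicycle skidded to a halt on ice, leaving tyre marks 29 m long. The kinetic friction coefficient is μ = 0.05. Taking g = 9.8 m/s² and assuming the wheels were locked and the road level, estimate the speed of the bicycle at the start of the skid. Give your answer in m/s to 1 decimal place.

Initial speed ≈ 5.3 m/s

Deceleration a = μg = 0.05 × 9.8 = 0.490 m/s².
v = √(2a·d) = √(2 × 0.490 × 29) = √28.420 = 5.3310 m/s.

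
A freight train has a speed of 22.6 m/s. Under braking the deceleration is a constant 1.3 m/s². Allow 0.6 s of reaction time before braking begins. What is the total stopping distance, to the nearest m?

Reaction distance = v·t_r = 22.6000 × 0.6 = 13.560 m.
Braking distance = v²/(2a) = 22.6000² / (2 × 1.300) = 510.760 / 2.600 = 196.446 m.
Total = 13.560 + 196.446 = 210.006 m.

Total stopping distance ≈ 210 m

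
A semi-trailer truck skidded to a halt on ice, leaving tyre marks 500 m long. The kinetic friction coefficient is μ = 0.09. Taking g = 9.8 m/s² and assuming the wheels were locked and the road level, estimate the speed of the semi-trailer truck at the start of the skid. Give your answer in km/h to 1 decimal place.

Deceleration a = μg = 0.09 × 9.8 = 0.882 m/s².
v = √(2a·d) = √(2 × 0.882 × 500) = √882.000 = 29.6985 m/s.
= 29.6985 × 3.6 = 106.915 km/h.

Initial speed ≈ 106.9 km/h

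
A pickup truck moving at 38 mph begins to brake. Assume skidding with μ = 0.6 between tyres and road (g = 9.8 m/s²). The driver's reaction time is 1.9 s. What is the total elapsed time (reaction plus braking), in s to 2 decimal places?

Total time ≈ 4.79 s

38 mph × 0.44704 = 16.9875 m/s.
a = μg = 0.6 × 9.8 = 5.880 m/s².
Braking time = v/a = 16.9875 / 5.880 = 2.889 s.
Total = 1.9 + 2.889 = 4.789 s.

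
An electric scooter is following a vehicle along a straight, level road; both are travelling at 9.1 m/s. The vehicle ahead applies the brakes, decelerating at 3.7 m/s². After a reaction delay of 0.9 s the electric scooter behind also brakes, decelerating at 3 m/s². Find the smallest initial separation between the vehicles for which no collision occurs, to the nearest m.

Leader travels v²/(2a_L) = 82.810 / 7.400 = 11.191 m before stopping.
Follower covers v·t_r = 9.1000 × 0.9 = 8.190 m while reacting, then v²/(2a_F) = 82.810 / 6.000 = 13.802 m while braking, for a total of 8.190 + 13.802 = 21.992 m.
Since a_F ≤ a_L and the follower starts braking later, the follower is never slower than the leader, so the closest approach is when both have stopped.
Minimum gap = 21.992 − 11.191 = 10.801 m.

Minimum gap ≈ 11 m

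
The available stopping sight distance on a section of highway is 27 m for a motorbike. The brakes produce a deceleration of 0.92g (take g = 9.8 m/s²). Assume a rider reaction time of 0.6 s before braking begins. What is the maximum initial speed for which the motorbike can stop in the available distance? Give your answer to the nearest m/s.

a = 0.92 × 9.8 = 9.016 m/s².
Stopping distance: v·t_r + v²/(2a) = 27 with t_r = 0.6 s and a = 9.016 m/s².
So v² + 10.819 v − 486.86 = 0.
Positive root: v = −a·t_r + √((a·t_r)² + 2a·d) = −5.410 + √(29.268 + 486.86) = 17.3085 m/s.

Maximum speed ≈ 17 m/s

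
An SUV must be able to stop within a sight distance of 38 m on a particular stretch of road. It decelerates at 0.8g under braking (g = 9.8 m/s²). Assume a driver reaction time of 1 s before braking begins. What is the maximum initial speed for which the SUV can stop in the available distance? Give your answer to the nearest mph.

Maximum speed ≈ 40 mph

a = 0.8 × 9.8 = 7.840 m/s².
Stopping distance: v·t_r + v²/(2a) = 38 with t_r = 1 s and a = 7.840 m/s².
So v² + 15.680 v − 595.84 = 0.
Positive root: v = −a·t_r + √((a·t_r)² + 2a·d) = −7.840 + √(61.466 + 595.84) = 17.7980 m/s.
17.7980 m/s ÷ 0.44704 = 39.813 mph.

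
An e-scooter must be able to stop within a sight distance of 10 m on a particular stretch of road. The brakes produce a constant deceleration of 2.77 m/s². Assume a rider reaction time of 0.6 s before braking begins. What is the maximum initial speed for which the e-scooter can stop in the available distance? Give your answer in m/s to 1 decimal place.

Stopping distance: v·t_r + v²/(2a) = 10 with t_r = 0.6 s and a = 2.770 m/s².
So v² + 3.324 v − 55.40 = 0.
Positive root: v = −a·t_r + √((a·t_r)² + 2a·d) = −1.662 + √(2.762 + 55.40) = 5.9644 m/s.

Maximum speed ≈ 6.0 m/s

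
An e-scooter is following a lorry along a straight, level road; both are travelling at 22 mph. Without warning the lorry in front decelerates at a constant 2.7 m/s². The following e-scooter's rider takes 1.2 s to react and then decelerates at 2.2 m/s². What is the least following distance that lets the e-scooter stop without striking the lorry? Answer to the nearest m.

22 mph × 0.44704 = 9.8349 m/s.
Leader travels v²/(2a_L) = 96.725 / 5.400 = 17.912 m before stopping.
Follower covers v·t_r = 9.8349 × 1.2 = 11.802 m while reacting, then v²/(2a_F) = 96.725 / 4.400 = 21.983 m while braking, for a total of 11.802 + 21.983 = 33.785 m.
Since a_F ≤ a_L and the follower starts braking later, the follower is never slower than the leader, so the closest approach is when both have stopped.
Minimum gap = 33.785 − 17.912 = 15.873 m.

Minimum gap ≈ 16 m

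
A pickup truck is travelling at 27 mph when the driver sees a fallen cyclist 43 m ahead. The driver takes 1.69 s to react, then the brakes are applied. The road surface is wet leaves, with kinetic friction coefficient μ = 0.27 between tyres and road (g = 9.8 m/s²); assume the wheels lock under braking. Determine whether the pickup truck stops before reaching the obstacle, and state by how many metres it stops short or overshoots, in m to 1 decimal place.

No — it overshoots by 4.9 m

27 mph × 0.44704 = 12.0701 m/s.
a = μg = 0.27 × 9.8 = 2.646 m/s².
Reaction distance = 12.0701 × 1.69 = 20.398 m.
Braking distance = v²/(2a) = 145.687 / 5.292 = 27.530 m.
Total stopping distance = 20.398 + 27.530 = 47.928 m, vs 43 m available — it cannot stop in time and overshoots by 47.928 − 43 = 4.928 m.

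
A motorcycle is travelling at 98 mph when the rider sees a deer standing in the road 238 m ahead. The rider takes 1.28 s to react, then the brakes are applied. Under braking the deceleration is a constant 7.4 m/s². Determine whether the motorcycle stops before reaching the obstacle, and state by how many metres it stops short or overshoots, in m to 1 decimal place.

98 mph × 0.44704 = 43.8099 m/s.
Reaction distance = 43.8099 × 1.28 = 56.077 m.
Braking distance = v²/(2a) = 1919.307 / 14.800 = 129.683 m.
Total stopping distance = 56.077 + 129.683 = 185.760 m, vs 238 m available — it stops with 238 − 185.760 = 52.240 m to spare.

Yes — it stops 52.2 m short of the obstacle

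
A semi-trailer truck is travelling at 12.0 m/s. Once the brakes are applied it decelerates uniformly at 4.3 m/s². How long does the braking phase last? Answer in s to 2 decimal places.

Braking time = v/a = 12.0000 / 4.300 = 2.791 s.

Braking time ≈ 2.79 s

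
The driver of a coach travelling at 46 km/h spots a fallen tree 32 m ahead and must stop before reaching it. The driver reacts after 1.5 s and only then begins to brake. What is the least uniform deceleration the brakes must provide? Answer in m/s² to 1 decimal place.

Required deceleration ≈ 6.4 m/s²

46 km/h ÷ 3.6 = 12.7778 m/s.
Distance covered during reaction = 12.7778 × 1.5 = 19.167 m.
Distance available for braking: 32 − 19.167 = 12.833 m.
v² = 2a·d ⇒ a = v²/(2d) = 12.7778² / (2 × 12.833) = 163.272 / 25.666 = 6.3614 m/s².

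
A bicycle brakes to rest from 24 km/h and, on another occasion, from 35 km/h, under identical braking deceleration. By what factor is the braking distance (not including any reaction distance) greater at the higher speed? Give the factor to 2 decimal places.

Factor ≈ 2.13

Braking distance d = v²/(2a), so with a fixed, d ∝ v².
Factor = (35/24)² = 1.4583² = 2.1266.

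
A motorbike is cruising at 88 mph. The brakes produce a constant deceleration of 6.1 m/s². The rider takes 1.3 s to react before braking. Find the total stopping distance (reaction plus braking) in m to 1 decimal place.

Total stopping distance ≈ 178.0 m

88 mph × 0.44704 = 39.3395 m/s.
Reaction distance = v·t_r = 39.3395 × 1.3 = 51.141 m.
Braking distance = v²/(2a) = 39.3395² / (2 × 6.100) = 1547.596 / 12.200 = 126.852 m.
Total = 51.141 + 126.852 = 177.993 m.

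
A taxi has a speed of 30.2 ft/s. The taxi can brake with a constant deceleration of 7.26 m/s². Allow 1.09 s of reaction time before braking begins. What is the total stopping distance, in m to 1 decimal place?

Total stopping distance ≈ 15.9 m

30.2 ft/s × 0.3048 = 9.2050 m/s.
Reaction distance = v·t_r = 9.2050 × 1.09 = 10.033 m.
Braking distance = v²/(2a) = 9.2050² / (2 × 7.260) = 84.732 / 14.520 = 5.836 m.
Total = 10.033 + 5.836 = 15.869 m.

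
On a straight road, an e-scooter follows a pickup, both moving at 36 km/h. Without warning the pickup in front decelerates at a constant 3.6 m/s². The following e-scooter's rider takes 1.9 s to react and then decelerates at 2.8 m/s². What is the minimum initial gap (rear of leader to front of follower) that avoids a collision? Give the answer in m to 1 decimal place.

Minimum gap ≈ 23.0 m

36 km/h ÷ 3.6 = 10.0000 m/s.
Leader travels v²/(2a_L) = 100.000 / 7.200 = 13.889 m before stopping.
Follower covers v·t_r = 10.0000 × 1.9 = 19.000 m while reacting, then v²/(2a_F) = 100.000 / 5.600 = 17.857 m while braking, for a total of 19.000 + 17.857 = 36.857 m.
Since a_F ≤ a_L and the follower starts braking later, the follower is never slower than the leader, so the closest approach is when both have stopped.
Minimum gap = 36.857 − 13.889 = 22.968 m.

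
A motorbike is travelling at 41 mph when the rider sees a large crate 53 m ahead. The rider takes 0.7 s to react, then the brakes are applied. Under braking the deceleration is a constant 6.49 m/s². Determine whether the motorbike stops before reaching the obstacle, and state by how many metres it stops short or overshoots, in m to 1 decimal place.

Yes — it stops 14.3 m short of the obstacle

41 mph × 0.44704 = 18.3286 m/s.
Reaction distance = 18.3286 × 0.7 = 12.830 m.
Braking distance = v²/(2a) = 335.938 / 12.980 = 25.881 m.
Total stopping distance = 12.830 + 25.881 = 38.711 m, vs 53 m available — it stops with 53 − 38.711 = 14.289 m to spare.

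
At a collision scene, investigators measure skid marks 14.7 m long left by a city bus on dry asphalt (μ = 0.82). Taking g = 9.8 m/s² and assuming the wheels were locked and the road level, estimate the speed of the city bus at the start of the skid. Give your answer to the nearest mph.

Deceleration a = μg = 0.82 × 9.8 = 8.036 m/s².
v = √(2a·d) = √(2 × 8.036 × 14.7) = √236.258 = 15.3707 m/s.
= 15.3707 ÷ 0.44704 = 34.383 mph.

Initial speed ≈ 34 mph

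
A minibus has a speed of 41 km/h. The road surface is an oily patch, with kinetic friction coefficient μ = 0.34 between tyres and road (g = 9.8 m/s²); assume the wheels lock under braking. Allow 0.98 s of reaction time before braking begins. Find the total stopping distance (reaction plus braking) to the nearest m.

41 km/h ÷ 3.6 = 11.3889 m/s.
a = μg = 0.34 × 9.8 = 3.332 m/s².
Reaction distance = v·t_r = 11.3889 × 0.98 = 11.161 m.
Braking distance = v²/(2a) = 11.3889² / (2 × 3.332) = 129.707 / 6.664 = 19.464 m.
Total = 11.161 + 19.464 = 30.625 m.

Total stopping distance ≈ 31 m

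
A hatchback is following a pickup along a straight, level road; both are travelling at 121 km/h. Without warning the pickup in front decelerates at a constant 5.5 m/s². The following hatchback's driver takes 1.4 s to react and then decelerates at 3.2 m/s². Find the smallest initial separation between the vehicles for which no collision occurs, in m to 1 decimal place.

Minimum gap ≈ 120.9 m

121 km/h ÷ 3.6 = 33.6111 m/s.
Leader travels v²/(2a_L) = 1129.706 / 11.000 = 102.701 m before stopping.
Follower covers v·t_r = 33.6111 × 1.4 = 47.056 m while reacting, then v²/(2a_F) = 1129.706 / 6.400 = 176.517 m while braking, for a total of 47.056 + 176.517 = 223.573 m.
Since a_F ≤ a_L and the follower starts braking later, the follower is never slower than the leader, so the closest approach is when both have stopped.
Minimum gap = 223.573 − 102.701 = 120.872 m.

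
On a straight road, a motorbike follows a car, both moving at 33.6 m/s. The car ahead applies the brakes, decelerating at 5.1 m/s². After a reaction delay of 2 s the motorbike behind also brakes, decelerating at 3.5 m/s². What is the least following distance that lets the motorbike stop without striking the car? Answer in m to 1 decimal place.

Leader travels v²/(2a_L) = 1128.960 / 10.200 = 110.682 m before stopping.
Follower covers v·t_r = 33.6000 × 2 = 67.200 m while reacting, then v²/(2a_F) = 1128.960 / 7.000 = 161.280 m while braking, for a total of 67.200 + 161.280 = 228.480 m.
Since a_F ≤ a_L and the follower starts braking later, the follower is never slower than the leader, so the closest approach is when both have stopped.
Minimum gap = 228.480 − 110.682 = 117.798 m.

Minimum gap ≈ 117.8 m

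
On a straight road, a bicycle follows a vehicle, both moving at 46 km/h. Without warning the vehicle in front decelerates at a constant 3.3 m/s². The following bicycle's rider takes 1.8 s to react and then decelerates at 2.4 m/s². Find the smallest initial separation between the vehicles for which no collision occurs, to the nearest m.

46 km/h ÷ 3.6 = 12.7778 m/s.
Leader travels v²/(2a_L) = 163.272 / 6.600 = 24.738 m before stopping.
Follower covers v·t_r = 12.7778 × 1.8 = 23.000 m while reacting, then v²/(2a_F) = 163.272 / 4.800 = 34.015 m while braking, for a total of 23.000 + 34.015 = 57.015 m.
Since a_F ≤ a_L and the follower starts braking later, the follower is never slower than the leader, so the closest approach is when both have stopped.
Minimum gap = 57.015 − 24.738 = 32.277 m.

Minimum gap ≈ 32 m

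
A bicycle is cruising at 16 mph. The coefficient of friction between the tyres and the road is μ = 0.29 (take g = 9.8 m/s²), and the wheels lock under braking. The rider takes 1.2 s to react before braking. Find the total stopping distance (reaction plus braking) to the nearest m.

16 mph × 0.44704 = 7.1526 m/s.
a = μg = 0.29 × 9.8 = 2.842 m/s².
Reaction distance = v·t_r = 7.1526 × 1.2 = 8.583 m.
Braking distance = v²/(2a) = 7.1526² / (2 × 2.842) = 51.160 / 5.684 = 9.001 m.
Total = 8.583 + 9.001 = 17.584 m.

Total stopping distance ≈ 18 m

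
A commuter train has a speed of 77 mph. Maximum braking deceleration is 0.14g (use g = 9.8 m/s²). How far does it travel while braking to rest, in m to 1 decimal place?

77 mph × 0.44704 = 34.4221 m/s.
a = 0.14 × 9.8 = 1.372 m/s².
Braking distance = v²/(2a) = 34.4221² / (2 × 1.372) = 1184.881 / 2.744 = 431.808 m.

Braking distance ≈ 431.8 m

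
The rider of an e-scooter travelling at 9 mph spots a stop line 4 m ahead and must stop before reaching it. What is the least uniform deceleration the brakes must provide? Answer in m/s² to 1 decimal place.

Required deceleration ≈ 2.0 m/s²

9 mph × 0.44704 = 4.0234 m/s.
v² = 2a·d ⇒ a = v²/(2d) = 4.0234² / (2 × 4.000) = 16.188 / 8.000 = 2.0235 m/s².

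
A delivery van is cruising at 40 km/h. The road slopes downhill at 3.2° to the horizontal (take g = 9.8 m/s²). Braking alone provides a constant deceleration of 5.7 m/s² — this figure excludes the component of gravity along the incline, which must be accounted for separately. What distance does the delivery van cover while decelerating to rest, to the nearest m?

Braking distance ≈ 12 m

40 km/h ÷ 3.6 = 11.1111 m/s.
Gravity along the downhill slope reduces the braking deceleration: a_eff = 5.700 − 9.8·sin 3.2° = 5.700 − 0.547 = 5.153 m/s².
Braking distance = v²/(2a) = 11.1111² / (2 × 5.153) = 123.457 / 10.306 = 11.979 m.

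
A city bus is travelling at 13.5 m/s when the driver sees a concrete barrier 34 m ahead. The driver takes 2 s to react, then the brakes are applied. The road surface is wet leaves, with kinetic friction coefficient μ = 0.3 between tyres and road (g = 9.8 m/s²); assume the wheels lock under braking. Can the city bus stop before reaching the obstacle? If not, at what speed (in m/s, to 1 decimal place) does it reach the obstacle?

No — it strikes the obstacle at 11.9 m/s

a = μg = 0.3 × 9.8 = 2.940 m/s².
Reaction distance = 13.5000 × 2 = 27.000 m.
Braking distance needed to stop: v²/(2a) = 182.250 / 5.880 = 30.995 m, so total needed = 27.000 + 30.995 = 57.995 m > 34 m — it cannot stop.
Distance remaining when braking begins: 34 − 27.000 = 7.000 m.
v² = v₀² − 2a·d = 182.250 − 2 × 2.940 × 7.000 = 141.090 m²/s².
v = √141.090 = 11.878 m/s.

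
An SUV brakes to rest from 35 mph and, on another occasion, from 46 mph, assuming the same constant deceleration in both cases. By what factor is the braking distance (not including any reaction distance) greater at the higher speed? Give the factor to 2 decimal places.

Factor ≈ 1.73

Braking distance d = v²/(2a), so with a fixed, d ∝ v².
Factor = (46/35)² = 1.3143² = 1.7274.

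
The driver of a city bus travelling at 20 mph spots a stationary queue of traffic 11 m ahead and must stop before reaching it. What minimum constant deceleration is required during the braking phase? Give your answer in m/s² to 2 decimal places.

20 mph × 0.44704 = 8.9408 m/s.
v² = 2a·d ⇒ a = v²/(2d) = 8.9408² / (2 × 11.000) = 79.938 / 22.000 = 3.6335 m/s².

Required deceleration ≈ 3.63 m/s²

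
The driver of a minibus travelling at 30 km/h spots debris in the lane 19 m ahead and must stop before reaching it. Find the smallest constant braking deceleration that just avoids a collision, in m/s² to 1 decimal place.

Required deceleration ≈ 1.8 m/s²

30 km/h ÷ 3.6 = 8.3333 m/s.
v² = 2a·d ⇒ a = v²/(2d) = 8.3333² / (2 × 19.000) = 69.444 / 38.000 = 1.8275 m/s².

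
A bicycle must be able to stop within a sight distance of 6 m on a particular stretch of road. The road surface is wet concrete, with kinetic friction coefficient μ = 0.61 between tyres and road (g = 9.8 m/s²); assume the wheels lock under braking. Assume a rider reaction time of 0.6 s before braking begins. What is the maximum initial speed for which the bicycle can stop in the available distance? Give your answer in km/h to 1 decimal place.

Maximum speed ≈ 20.2 km/h

a = μg = 0.61 × 9.8 = 5.978 m/s².
Stopping distance: v·t_r + v²/(2a) = 6 with t_r = 0.6 s and a = 5.978 m/s².
So v² + 7.174 v − 71.74 = 0.
Positive root: v = −a·t_r + √((a·t_r)² + 2a·d) = −3.587 + √(12.867 + 71.74) = 5.6112 m/s.
5.6112 m/s × 3.6 = 20.200 km/h.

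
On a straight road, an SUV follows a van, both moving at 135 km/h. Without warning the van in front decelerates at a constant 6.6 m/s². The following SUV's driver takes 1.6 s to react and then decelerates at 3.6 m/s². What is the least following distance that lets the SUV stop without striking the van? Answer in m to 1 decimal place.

135 km/h ÷ 3.6 = 37.5000 m/s.
Leader travels v²/(2a_L) = 1406.250 / 13.200 = 106.534 m before stopping.
Follower covers v·t_r = 37.5000 × 1.6 = 60.000 m while reacting, then v²/(2a_F) = 1406.250 / 7.200 = 195.312 m while braking, for a total of 60.000 + 195.312 = 255.312 m.
Since a_F ≤ a_L and the follower starts braking later, the follower is never slower than the leader, so the closest approach is when both have stopped.
Minimum gap = 255.312 − 106.534 = 148.778 m.

Minimum gap ≈ 148.8 m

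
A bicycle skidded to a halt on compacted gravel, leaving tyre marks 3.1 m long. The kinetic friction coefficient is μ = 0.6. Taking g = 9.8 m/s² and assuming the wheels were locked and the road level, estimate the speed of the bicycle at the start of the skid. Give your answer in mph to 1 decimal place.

Initial speed ≈ 13.5 mph

Deceleration a = μg = 0.6 × 9.8 = 5.880 m/s².
v = √(2a·d) = √(2 × 5.880 × 3.1) = √36.456 = 6.0379 m/s.
= 6.0379 ÷ 0.44704 = 13.506 mph.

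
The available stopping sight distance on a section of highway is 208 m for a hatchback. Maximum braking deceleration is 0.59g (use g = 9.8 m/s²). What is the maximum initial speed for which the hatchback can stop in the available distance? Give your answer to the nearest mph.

Maximum speed ≈ 110 mph

a = 0.59 × 9.8 = 5.782 m/s².
v²/(2a) = d ⇒ v = √(2 × 5.782 × 208) = √2405.31 = 49.0440 m/s.
49.0440 m/s ÷ 0.44704 = 109.708 mph.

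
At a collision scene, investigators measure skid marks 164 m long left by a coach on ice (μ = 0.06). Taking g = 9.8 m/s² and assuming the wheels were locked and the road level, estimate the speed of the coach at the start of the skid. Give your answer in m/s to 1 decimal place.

Deceleration a = μg = 0.06 × 9.8 = 0.588 m/s².
v = √(2a·d) = √(2 × 0.588 × 164) = √192.864 = 13.8875 m/s.

Initial speed ≈ 13.9 m/s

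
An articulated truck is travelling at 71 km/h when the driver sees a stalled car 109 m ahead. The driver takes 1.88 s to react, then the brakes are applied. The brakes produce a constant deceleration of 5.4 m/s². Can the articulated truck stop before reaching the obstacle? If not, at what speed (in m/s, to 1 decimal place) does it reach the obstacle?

71 km/h ÷ 3.6 = 19.7222 m/s.
Reaction distance = 19.7222 × 1.88 = 37.078 m.
Braking distance = v²/(2a) = 388.965 / 10.800 = 36.015 m.
Total stopping distance = 37.078 + 36.015 = 73.093 m, vs 109 m available — it stops with 109 − 73.093 = 35.907 m to spare.

Yes — it stops about 35.9 m short of the obstacle, so it never reaches it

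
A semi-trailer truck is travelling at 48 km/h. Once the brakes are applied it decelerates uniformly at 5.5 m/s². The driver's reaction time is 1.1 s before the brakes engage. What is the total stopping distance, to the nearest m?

Total stopping distance ≈ 31 m

48 km/h ÷ 3.6 = 13.3333 m/s.
Reaction distance = v·t_r = 13.3333 × 1.1 = 14.667 m.
Braking distance = v²/(2a) = 13.3333² / (2 × 5.500) = 177.777 / 11.000 = 16.162 m.
Total = 14.667 + 16.162 = 30.829 m.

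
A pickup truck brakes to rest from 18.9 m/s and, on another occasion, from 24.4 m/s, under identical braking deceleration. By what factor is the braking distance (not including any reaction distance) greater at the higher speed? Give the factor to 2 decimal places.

Factor ≈ 1.67

Braking distance d = v²/(2a), so with a fixed, d ∝ v².
Factor = (24.4/18.9)² = 1.2910² = 1.6667.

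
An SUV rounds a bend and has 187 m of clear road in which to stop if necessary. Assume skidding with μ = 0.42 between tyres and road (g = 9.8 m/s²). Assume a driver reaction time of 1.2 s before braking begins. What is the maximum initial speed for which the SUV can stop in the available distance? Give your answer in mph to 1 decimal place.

Maximum speed ≈ 77.4 mph

a = μg = 0.42 × 9.8 = 4.116 m/s².
Stopping distance: v·t_r + v²/(2a) = 187 with t_r = 1.2 s and a = 4.116 m/s².
So v² + 9.878 v − 1539.38 = 0.
Positive root: v = −a·t_r + √((a·t_r)² + 2a·d) = −4.939 + √(24.394 + 1539.38) = 34.6056 m/s.
34.6056 m/s ÷ 0.44704 = 77.411 mph.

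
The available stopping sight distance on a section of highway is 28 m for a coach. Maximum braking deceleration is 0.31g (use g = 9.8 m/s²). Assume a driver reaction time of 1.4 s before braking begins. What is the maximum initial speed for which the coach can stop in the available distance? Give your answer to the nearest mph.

Maximum speed ≈ 21 mph

a = 0.31 × 9.8 = 3.038 m/s².
Stopping distance: v·t_r + v²/(2a) = 28 with t_r = 1.4 s and a = 3.038 m/s².
So v² + 8.506 v − 170.13 = 0.
Positive root: v = −a·t_r + √((a·t_r)² + 2a·d) = −4.253 + √(18.088 + 170.13) = 9.4663 m/s.
9.4663 m/s ÷ 0.44704 = 21.176 mph.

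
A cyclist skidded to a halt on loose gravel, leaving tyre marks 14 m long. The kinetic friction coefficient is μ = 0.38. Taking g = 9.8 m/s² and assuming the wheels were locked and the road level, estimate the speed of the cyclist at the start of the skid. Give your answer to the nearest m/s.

Initial speed ≈ 10 m/s

Deceleration a = μg = 0.38 × 9.8 = 3.724 m/s².
v = √(2a·d) = √(2 × 3.724 × 14) = √104.272 = 10.2114 m/s.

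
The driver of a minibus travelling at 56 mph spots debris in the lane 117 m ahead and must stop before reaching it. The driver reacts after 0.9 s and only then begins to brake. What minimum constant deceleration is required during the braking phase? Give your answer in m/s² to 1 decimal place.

Required deceleration ≈ 3.3 m/s²

56 mph × 0.44704 = 25.0342 m/s.
Distance covered during reaction = 25.0342 × 0.9 = 22.531 m.
Distance available for braking: 117 − 22.531 = 94.469 m.
v² = 2a·d ⇒ a = v²/(2d) = 25.0342² / (2 × 94.469) = 626.711 / 188.938 = 3.3170 m/s².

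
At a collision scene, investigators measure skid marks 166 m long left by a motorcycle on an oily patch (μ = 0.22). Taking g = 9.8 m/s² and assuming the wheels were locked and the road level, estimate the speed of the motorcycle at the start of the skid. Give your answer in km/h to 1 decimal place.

Initial speed ≈ 96.3 km/h

Deceleration a = μg = 0.22 × 9.8 = 2.156 m/s².
v = √(2a·d) = √(2 × 2.156 × 166) = √715.792 = 26.7543 m/s.
= 26.7543 × 3.6 = 96.315 km/h.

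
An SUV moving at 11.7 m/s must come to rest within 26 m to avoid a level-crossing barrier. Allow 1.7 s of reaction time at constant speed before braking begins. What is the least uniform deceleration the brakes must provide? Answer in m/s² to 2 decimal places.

Distance covered during reaction = 11.7000 × 1.7 = 19.890 m.
Distance available for braking: 26 − 19.890 = 6.110 m.
v² = 2a·d ⇒ a = v²/(2d) = 11.7000² / (2 × 6.110) = 136.890 / 12.220 = 11.2021 m/s².

Required deceleration ≈ 11.20 m/s²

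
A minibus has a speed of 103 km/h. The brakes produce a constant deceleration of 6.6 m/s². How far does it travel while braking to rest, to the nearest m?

Braking distance ≈ 62 m

103 km/h ÷ 3.6 = 28.6111 m/s.
Braking distance = v²/(2a) = 28.6111² / (2 × 6.600) = 818.595 / 13.200 = 62.015 m.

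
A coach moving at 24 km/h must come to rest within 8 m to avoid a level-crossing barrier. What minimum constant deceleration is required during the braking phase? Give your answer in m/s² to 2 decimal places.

Required deceleration ≈ 2.78 m/s²

24 km/h ÷ 3.6 = 6.6667 m/s.
v² = 2a·d ⇒ a = v²/(2d) = 6.6667² / (2 × 8.000) = 44.445 / 16.000 = 2.7778 m/s².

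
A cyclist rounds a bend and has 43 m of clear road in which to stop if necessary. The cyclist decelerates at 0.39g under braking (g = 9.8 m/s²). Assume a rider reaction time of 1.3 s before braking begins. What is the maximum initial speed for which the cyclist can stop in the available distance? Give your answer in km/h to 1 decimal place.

Maximum speed ≈ 49.8 km/h

a = 0.39 × 9.8 = 3.822 m/s².
Stopping distance: v·t_r + v²/(2a) = 43 with t_r = 1.3 s and a = 3.822 m/s².
So v² + 9.937 v − 328.69 = 0.
Positive root: v = −a·t_r + √((a·t_r)² + 2a·d) = −4.969 + √(24.691 + 328.69) = 13.8294 m/s.
13.8294 m/s × 3.6 = 49.786 km/h.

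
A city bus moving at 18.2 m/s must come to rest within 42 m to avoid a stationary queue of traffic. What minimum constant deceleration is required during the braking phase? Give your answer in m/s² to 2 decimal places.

Required deceleration ≈ 3.94 m/s²

v² = 2a·d ⇒ a = v²/(2d) = 18.2000² / (2 × 42.000) = 331.240 / 84.000 = 3.9433 m/s².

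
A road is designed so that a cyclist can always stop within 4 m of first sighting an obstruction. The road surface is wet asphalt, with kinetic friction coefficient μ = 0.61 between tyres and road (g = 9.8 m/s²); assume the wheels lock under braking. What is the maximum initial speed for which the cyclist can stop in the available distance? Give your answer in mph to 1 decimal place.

a = μg = 0.61 × 9.8 = 5.978 m/s².
v²/(2a) = d ⇒ v = √(2 × 5.978 × 4) = √47.82 = 6.9152 m/s.
6.9152 m/s ÷ 0.44704 = 15.469 mph.

Maximum speed ≈ 15.5 mph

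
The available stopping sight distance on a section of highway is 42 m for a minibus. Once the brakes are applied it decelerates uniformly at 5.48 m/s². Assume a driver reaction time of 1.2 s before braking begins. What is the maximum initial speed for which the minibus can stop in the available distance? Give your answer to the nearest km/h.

Maximum speed ≈ 57 km/h

Stopping distance: v·t_r + v²/(2a) = 42 with t_r = 1.2 s and a = 5.480 m/s².
So v² + 13.152 v − 460.32 = 0.
Positive root: v = −a·t_r + √((a·t_r)² + 2a·d) = −6.576 + √(43.244 + 460.32) = 15.8642 m/s.
15.8642 m/s × 3.6 = 57.111 km/h.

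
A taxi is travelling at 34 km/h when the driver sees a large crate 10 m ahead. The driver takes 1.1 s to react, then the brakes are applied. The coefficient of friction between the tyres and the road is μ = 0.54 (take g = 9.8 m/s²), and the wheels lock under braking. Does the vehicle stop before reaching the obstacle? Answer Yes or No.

No

34 km/h ÷ 3.6 = 9.4444 m/s.
a = μg = 0.54 × 9.8 = 5.292 m/s².
Reaction distance = 9.4444 × 1.1 = 10.389 m.
Braking distance = v²/(2a) = 89.197 / 10.584 = 8.428 m.
Total stopping distance = 10.389 + 8.428 = 18.817 m, vs 10 m available — it cannot stop in time and overshoots by 18.817 − 10 = 8.817 m.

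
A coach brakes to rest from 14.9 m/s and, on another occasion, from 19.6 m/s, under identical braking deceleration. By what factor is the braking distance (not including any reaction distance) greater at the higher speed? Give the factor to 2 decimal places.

Factor ≈ 1.73

Braking distance d = v²/(2a), so with a fixed, d ∝ v².
Factor = (19.6/14.9)² = 1.3154² = 1.7303.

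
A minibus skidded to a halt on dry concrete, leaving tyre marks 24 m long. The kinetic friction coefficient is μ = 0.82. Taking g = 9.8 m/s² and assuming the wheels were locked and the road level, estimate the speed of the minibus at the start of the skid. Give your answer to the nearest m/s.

Initial speed ≈ 20 m/s

Deceleration a = μg = 0.82 × 9.8 = 8.036 m/s².
v = √(2a·d) = √(2 × 8.036 × 24) = √385.728 = 19.6400 m/s.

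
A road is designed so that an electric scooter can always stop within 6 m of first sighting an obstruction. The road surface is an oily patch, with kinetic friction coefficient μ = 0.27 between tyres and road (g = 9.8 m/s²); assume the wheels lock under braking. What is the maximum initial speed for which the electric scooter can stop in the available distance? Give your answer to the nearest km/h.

a = μg = 0.27 × 9.8 = 2.646 m/s².
v²/(2a) = d ⇒ v = √(2 × 2.646 × 6) = √31.75 = 5.6347 m/s.
5.6347 m/s × 3.6 = 20.285 km/h.

Maximum speed ≈ 20 km/h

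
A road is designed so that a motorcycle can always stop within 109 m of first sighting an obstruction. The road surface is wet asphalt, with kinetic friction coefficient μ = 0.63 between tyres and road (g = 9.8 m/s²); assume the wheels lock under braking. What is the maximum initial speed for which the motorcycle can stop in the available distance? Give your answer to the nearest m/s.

Maximum speed ≈ 37 m/s

a = μg = 0.63 × 9.8 = 6.174 m/s².
v²/(2a) = d ⇒ v = √(2 × 6.174 × 109) = √1345.93 = 36.6869 m/s.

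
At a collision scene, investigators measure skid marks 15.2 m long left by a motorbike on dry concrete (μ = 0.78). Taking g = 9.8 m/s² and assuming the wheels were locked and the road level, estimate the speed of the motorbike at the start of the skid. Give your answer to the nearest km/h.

Initial speed ≈ 55 km/h

Deceleration a = μg = 0.78 × 9.8 = 7.644 m/s².
v = √(2a·d) = √(2 × 7.644 × 15.2) = √232.378 = 15.2439 m/s.
= 15.2439 × 3.6 = 54.878 km/h.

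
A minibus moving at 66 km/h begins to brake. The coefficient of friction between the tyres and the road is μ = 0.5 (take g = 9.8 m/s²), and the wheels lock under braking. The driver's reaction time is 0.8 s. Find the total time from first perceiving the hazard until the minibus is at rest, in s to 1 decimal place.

66 km/h ÷ 3.6 = 18.3333 m/s.
a = μg = 0.5 × 9.8 = 4.900 m/s².
Braking time = v/a = 18.3333 / 4.900 = 3.741 s.
Total = 0.8 + 3.741 = 4.541 s.

Total time ≈ 4.5 s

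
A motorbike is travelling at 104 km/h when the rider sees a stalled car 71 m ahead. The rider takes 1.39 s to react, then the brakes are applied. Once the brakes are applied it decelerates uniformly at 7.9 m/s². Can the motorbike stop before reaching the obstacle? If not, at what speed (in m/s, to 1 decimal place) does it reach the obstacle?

No — it strikes the obstacle at 18.6 m/s

104 km/h ÷ 3.6 = 28.8889 m/s.
Reaction distance = 28.8889 × 1.39 = 40.156 m.
Braking distance needed to stop: v²/(2a) = 834.569 / 15.800 = 52.821 m, so total needed = 40.156 + 52.821 = 92.977 m > 71 m — it cannot stop.
Distance remaining when braking begins: 71 − 40.156 = 30.844 m.
v² = v₀² − 2a·d = 834.569 − 2 × 7.900 × 30.844 = 347.234 m²/s².
v = √347.234 = 18.634 m/s.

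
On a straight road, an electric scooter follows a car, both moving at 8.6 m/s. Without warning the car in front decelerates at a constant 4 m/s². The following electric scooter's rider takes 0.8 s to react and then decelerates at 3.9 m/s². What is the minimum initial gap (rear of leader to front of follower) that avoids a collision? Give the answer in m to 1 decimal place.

Minimum gap ≈ 7.1 m

Leader travels v²/(2a_L) = 73.960 / 8.000 = 9.245 m before stopping.
Follower covers v·t_r = 8.6000 × 0.8 = 6.880 m while reacting, then v²/(2a_F) = 73.960 / 7.800 = 9.482 m while braking, for a total of 6.880 + 9.482 = 16.362 m.
Since a_F ≤ a_L and the follower starts braking later, the follower is never slower than the leader, so the closest approach is when both have stopped.
Minimum gap = 16.362 − 9.245 = 7.117 m.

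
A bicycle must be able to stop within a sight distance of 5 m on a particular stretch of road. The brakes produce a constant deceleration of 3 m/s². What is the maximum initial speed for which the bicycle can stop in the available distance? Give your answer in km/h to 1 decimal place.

Maximum speed ≈ 19.7 km/h

v²/(2a) = d ⇒ v = √(2 × 3.000 × 5) = √30.00 = 5.4772 m/s.
5.4772 m/s × 3.6 = 19.718 km/h.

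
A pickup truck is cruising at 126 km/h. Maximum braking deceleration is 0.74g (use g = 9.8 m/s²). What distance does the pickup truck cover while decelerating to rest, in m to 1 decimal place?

Braking distance ≈ 84.5 m

126 km/h ÷ 3.6 = 35.0000 m/s.
a = 0.74 × 9.8 = 7.252 m/s².
Braking distance = v²/(2a) = 35.0000² / (2 × 7.252) = 1225.000 / 14.504 = 84.459 m.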